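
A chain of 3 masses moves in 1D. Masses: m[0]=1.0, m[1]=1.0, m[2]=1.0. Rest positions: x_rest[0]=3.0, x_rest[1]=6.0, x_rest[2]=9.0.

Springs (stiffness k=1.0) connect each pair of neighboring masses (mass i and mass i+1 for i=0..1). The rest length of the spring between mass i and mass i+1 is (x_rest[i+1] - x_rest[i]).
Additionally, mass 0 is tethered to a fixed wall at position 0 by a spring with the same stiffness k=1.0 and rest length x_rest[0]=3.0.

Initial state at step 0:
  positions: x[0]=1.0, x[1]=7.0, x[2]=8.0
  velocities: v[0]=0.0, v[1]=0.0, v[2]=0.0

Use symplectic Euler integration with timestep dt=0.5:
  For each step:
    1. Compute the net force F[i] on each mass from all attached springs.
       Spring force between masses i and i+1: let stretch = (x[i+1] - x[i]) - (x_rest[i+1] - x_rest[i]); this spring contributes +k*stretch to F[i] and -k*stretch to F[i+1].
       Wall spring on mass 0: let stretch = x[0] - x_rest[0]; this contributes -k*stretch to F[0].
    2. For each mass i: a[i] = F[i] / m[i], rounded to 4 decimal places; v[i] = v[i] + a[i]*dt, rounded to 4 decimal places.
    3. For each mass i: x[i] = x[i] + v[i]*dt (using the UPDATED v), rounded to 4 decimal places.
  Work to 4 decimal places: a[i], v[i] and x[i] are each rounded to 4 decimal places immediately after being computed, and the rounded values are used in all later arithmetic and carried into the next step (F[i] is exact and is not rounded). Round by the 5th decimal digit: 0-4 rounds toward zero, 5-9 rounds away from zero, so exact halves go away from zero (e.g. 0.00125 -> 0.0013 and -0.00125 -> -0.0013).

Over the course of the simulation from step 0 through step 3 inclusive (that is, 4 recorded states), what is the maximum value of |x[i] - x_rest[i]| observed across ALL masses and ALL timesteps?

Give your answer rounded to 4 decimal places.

Answer: 2.0625

Derivation:
Step 0: x=[1.0000 7.0000 8.0000] v=[0.0000 0.0000 0.0000]
Step 1: x=[2.2500 5.7500 8.5000] v=[2.5000 -2.5000 1.0000]
Step 2: x=[3.8125 4.3125 9.0625] v=[3.1250 -2.8750 1.1250]
Step 3: x=[4.5469 3.9375 9.1875] v=[1.4688 -0.7500 0.2500]
Max displacement = 2.0625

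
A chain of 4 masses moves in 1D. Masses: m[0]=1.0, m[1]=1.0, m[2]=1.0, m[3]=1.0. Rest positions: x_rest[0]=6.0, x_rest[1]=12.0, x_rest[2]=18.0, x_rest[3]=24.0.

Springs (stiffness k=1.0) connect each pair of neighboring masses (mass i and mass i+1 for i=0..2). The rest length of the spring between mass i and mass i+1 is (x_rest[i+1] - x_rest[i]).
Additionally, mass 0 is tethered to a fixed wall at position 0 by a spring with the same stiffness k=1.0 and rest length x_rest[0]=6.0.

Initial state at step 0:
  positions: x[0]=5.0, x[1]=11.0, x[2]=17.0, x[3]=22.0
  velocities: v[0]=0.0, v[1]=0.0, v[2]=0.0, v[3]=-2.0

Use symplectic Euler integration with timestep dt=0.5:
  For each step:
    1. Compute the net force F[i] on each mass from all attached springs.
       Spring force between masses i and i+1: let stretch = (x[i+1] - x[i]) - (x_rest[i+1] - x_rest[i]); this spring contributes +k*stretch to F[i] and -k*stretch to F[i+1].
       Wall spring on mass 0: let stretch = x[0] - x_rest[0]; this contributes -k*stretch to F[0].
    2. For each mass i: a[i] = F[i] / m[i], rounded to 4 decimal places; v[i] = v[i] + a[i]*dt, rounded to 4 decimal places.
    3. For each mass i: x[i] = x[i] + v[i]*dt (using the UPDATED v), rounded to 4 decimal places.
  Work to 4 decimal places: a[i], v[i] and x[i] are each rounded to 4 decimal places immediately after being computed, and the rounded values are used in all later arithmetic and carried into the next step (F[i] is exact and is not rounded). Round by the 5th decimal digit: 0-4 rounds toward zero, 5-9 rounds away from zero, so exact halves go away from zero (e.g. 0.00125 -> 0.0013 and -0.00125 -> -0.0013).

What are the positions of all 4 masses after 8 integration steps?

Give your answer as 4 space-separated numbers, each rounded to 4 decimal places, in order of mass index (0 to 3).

Step 0: x=[5.0000 11.0000 17.0000 22.0000] v=[0.0000 0.0000 0.0000 -2.0000]
Step 1: x=[5.2500 11.0000 16.7500 21.2500] v=[0.5000 0.0000 -0.5000 -1.5000]
Step 2: x=[5.6250 11.0000 16.1875 20.8750] v=[0.7500 0.0000 -1.1250 -0.7500]
Step 3: x=[5.9375 10.9531 15.5000 20.8281] v=[0.6250 -0.0938 -1.3750 -0.0938]
Step 4: x=[6.0196 10.7890 15.0078 20.9492] v=[0.1641 -0.3282 -0.9844 0.2422]
Step 5: x=[5.7891 10.4873 14.9463 21.0850] v=[-0.4610 -0.6035 -0.1231 0.2715]
Step 6: x=[5.2859 10.1258 15.3047 21.1861] v=[-1.0065 -0.7231 0.7168 0.2022]
Step 7: x=[4.6712 9.8490 15.8388 21.3169] v=[-1.2295 -0.5536 1.0681 0.2615]
Step 8: x=[4.1831 9.7752 16.2450 21.5782] v=[-0.9762 -0.1476 0.8123 0.5225]

Answer: 4.1831 9.7752 16.2450 21.5782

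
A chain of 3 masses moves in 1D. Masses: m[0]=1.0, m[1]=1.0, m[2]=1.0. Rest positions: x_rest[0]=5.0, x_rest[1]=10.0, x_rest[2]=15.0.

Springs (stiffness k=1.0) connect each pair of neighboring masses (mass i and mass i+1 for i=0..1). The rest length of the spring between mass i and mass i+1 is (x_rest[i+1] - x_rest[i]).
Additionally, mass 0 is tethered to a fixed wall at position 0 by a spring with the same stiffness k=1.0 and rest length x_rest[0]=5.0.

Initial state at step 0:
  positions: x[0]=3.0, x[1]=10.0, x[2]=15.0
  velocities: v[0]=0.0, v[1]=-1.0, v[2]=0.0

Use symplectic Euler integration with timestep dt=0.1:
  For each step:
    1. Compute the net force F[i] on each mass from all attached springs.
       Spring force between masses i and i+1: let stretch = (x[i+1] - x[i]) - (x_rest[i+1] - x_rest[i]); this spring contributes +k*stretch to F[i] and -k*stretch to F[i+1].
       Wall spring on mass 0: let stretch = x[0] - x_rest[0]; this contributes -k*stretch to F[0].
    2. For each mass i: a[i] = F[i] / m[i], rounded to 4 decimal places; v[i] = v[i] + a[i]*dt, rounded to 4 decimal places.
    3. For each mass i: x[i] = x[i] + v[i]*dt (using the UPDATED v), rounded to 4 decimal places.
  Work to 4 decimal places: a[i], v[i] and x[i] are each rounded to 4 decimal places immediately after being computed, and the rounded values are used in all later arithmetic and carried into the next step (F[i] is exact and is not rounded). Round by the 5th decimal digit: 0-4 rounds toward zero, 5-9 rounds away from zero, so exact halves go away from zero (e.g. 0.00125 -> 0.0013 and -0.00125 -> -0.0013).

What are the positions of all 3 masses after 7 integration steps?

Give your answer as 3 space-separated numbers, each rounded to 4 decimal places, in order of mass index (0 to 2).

Step 0: x=[3.0000 10.0000 15.0000] v=[0.0000 -1.0000 0.0000]
Step 1: x=[3.0400 9.8800 15.0000] v=[0.4000 -1.2000 0.0000]
Step 2: x=[3.1180 9.7428 14.9988] v=[0.7800 -1.3720 -0.0120]
Step 3: x=[3.2311 9.5919 14.9950] v=[1.1307 -1.5089 -0.0376]
Step 4: x=[3.3755 9.4314 14.9872] v=[1.4437 -1.6047 -0.0779]
Step 5: x=[3.5467 9.2659 14.9739] v=[1.7117 -1.6547 -0.1335]
Step 6: x=[3.7396 9.1003 14.9535] v=[1.9290 -1.6558 -0.2043]
Step 7: x=[3.9487 8.9396 14.9245] v=[2.0911 -1.6066 -0.2896]

Answer: 3.9487 8.9396 14.9245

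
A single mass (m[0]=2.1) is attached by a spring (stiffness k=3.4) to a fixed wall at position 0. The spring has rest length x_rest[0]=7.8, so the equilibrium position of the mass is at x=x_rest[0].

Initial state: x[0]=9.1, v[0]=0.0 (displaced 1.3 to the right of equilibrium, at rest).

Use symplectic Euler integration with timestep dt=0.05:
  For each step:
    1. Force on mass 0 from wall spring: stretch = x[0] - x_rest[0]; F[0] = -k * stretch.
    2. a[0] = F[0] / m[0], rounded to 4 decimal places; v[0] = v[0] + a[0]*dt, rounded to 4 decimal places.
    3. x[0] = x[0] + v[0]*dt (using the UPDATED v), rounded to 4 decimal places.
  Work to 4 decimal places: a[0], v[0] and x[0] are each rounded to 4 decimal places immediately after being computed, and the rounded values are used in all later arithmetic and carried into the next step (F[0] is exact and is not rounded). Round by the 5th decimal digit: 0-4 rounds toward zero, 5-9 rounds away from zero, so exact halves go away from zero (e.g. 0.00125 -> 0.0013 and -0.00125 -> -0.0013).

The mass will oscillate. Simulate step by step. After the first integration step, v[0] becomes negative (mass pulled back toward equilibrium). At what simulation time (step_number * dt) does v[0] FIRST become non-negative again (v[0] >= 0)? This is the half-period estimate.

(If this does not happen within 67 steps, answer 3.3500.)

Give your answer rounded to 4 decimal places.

Answer: 2.5000

Derivation:
Step 0: x=[9.1000] v=[0.0000]
Step 1: x=[9.0947] v=[-0.1052]
Step 2: x=[9.0842] v=[-0.2100]
Step 3: x=[9.0685] v=[-0.3140]
Step 4: x=[9.0477] v=[-0.4167]
Step 5: x=[9.0218] v=[-0.5177]
Step 6: x=[8.9910] v=[-0.6166]
Step 7: x=[8.9554] v=[-0.7130]
Step 8: x=[8.9151] v=[-0.8065]
Step 9: x=[8.8703] v=[-0.8968]
Step 10: x=[8.8211] v=[-0.9834]
Step 11: x=[8.7678] v=[-1.0661]
Step 12: x=[8.7106] v=[-1.1444]
Step 13: x=[8.6497] v=[-1.2181]
Step 14: x=[8.5854] v=[-1.2869]
Step 15: x=[8.5179] v=[-1.3505]
Step 16: x=[8.4475] v=[-1.4086]
Step 17: x=[8.3745] v=[-1.4610]
Step 18: x=[8.2991] v=[-1.5075]
Step 19: x=[8.2217] v=[-1.5479]
Step 20: x=[8.1426] v=[-1.5820]
Step 21: x=[8.0621] v=[-1.6097]
Step 22: x=[7.9806] v=[-1.6309]
Step 23: x=[7.8983] v=[-1.6455]
Step 24: x=[7.8156] v=[-1.6535]
Step 25: x=[7.7329] v=[-1.6548]
Step 26: x=[7.6504] v=[-1.6494]
Step 27: x=[7.5685] v=[-1.6373]
Step 28: x=[7.4876] v=[-1.6186]
Step 29: x=[7.4079] v=[-1.5933]
Step 30: x=[7.3298] v=[-1.5616]
Step 31: x=[7.2536] v=[-1.5235]
Step 32: x=[7.1796] v=[-1.4793]
Step 33: x=[7.1081] v=[-1.4291]
Step 34: x=[7.0394] v=[-1.3731]
Step 35: x=[6.9738] v=[-1.3115]
Step 36: x=[6.9116] v=[-1.2446]
Step 37: x=[6.8530] v=[-1.1727]
Step 38: x=[6.7982] v=[-1.0960]
Step 39: x=[6.7475] v=[-1.0149]
Step 40: x=[6.7010] v=[-0.9297]
Step 41: x=[6.6590] v=[-0.8407]
Step 42: x=[6.6216] v=[-0.7483]
Step 43: x=[6.5890] v=[-0.6529]
Step 44: x=[6.5613] v=[-0.5549]
Step 45: x=[6.5386] v=[-0.4546]
Step 46: x=[6.5210] v=[-0.3525]
Step 47: x=[6.5086] v=[-0.2490]
Step 48: x=[6.5014] v=[-0.1445]
Step 49: x=[6.4994] v=[-0.0394]
Step 50: x=[6.5027] v=[0.0659]
First v>=0 after going negative at step 50, time=2.5000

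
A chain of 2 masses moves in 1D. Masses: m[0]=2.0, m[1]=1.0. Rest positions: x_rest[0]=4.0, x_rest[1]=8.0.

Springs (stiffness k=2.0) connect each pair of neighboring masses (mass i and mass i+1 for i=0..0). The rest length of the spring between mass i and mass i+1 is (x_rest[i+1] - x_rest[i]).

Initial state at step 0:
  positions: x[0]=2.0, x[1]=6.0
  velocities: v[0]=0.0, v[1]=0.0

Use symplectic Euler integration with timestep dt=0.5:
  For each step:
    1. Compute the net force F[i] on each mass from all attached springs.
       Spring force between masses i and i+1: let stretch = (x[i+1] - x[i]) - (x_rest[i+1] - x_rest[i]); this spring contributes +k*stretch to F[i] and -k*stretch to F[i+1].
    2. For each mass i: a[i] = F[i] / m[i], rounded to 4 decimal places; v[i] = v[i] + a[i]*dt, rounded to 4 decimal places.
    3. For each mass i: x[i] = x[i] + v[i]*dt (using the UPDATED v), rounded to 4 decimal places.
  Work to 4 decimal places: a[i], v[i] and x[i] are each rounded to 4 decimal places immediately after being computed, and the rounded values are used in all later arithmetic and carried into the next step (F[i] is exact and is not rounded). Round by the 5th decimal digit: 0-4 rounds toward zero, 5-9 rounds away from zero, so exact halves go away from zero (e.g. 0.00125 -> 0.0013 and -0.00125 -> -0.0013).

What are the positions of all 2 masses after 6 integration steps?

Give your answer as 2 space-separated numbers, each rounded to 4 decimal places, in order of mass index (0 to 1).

Step 0: x=[2.0000 6.0000] v=[0.0000 0.0000]
Step 1: x=[2.0000 6.0000] v=[0.0000 0.0000]
Step 2: x=[2.0000 6.0000] v=[0.0000 0.0000]
Step 3: x=[2.0000 6.0000] v=[0.0000 0.0000]
Step 4: x=[2.0000 6.0000] v=[0.0000 0.0000]
Step 5: x=[2.0000 6.0000] v=[0.0000 0.0000]
Step 6: x=[2.0000 6.0000] v=[0.0000 0.0000]

Answer: 2.0000 6.0000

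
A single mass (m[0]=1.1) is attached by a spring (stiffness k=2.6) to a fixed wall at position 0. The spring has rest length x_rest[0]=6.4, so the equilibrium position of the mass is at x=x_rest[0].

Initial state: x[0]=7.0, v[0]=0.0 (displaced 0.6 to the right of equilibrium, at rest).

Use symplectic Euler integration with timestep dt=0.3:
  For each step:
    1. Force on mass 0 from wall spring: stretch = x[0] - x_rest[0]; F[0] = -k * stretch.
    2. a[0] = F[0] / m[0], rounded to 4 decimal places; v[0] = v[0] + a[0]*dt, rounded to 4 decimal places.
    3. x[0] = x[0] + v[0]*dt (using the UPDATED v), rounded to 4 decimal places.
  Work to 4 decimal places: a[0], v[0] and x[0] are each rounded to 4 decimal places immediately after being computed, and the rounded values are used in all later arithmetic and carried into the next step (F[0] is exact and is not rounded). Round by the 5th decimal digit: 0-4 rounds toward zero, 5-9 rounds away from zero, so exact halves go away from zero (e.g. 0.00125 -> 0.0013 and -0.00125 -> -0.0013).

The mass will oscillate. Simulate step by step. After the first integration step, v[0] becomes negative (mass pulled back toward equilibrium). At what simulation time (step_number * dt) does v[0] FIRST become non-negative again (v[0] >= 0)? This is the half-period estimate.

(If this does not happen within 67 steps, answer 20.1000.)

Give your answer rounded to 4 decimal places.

Step 0: x=[7.0000] v=[0.0000]
Step 1: x=[6.8724] v=[-0.4255]
Step 2: x=[6.6443] v=[-0.7605]
Step 3: x=[6.3642] v=[-0.9337]
Step 4: x=[6.0917] v=[-0.9083]
Step 5: x=[5.8848] v=[-0.6897]
Step 6: x=[5.7875] v=[-0.3244]
Step 7: x=[5.8205] v=[0.1099]
First v>=0 after going negative at step 7, time=2.1000

Answer: 2.1000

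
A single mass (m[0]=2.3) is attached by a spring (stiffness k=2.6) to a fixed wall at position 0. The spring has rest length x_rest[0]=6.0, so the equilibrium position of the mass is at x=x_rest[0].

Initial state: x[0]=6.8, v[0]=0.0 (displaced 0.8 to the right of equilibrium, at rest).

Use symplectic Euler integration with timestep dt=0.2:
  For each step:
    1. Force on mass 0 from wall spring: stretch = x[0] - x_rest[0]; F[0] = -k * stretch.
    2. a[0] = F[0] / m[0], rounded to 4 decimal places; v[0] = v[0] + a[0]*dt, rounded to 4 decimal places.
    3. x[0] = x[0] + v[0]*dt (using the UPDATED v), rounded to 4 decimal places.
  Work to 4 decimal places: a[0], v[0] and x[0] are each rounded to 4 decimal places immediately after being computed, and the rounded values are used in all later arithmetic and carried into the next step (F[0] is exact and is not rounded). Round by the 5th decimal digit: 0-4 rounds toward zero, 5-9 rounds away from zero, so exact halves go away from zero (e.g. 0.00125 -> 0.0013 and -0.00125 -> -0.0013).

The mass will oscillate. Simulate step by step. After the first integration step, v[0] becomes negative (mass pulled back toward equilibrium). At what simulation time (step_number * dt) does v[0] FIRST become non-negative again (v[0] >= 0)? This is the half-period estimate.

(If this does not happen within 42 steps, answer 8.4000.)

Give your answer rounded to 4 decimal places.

Answer: 3.0000

Derivation:
Step 0: x=[6.8000] v=[0.0000]
Step 1: x=[6.7638] v=[-0.1809]
Step 2: x=[6.6931] v=[-0.3536]
Step 3: x=[6.5910] v=[-0.5103]
Step 4: x=[6.4622] v=[-0.6439]
Step 5: x=[6.3125] v=[-0.7484]
Step 6: x=[6.1487] v=[-0.8191]
Step 7: x=[5.9782] v=[-0.8527]
Step 8: x=[5.8086] v=[-0.8478]
Step 9: x=[5.6477] v=[-0.8045]
Step 10: x=[5.5027] v=[-0.7248]
Step 11: x=[5.3802] v=[-0.6124]
Step 12: x=[5.2857] v=[-0.4723]
Step 13: x=[5.2235] v=[-0.3108]
Step 14: x=[5.1965] v=[-0.1352]
Step 15: x=[5.2058] v=[0.0465]
First v>=0 after going negative at step 15, time=3.0000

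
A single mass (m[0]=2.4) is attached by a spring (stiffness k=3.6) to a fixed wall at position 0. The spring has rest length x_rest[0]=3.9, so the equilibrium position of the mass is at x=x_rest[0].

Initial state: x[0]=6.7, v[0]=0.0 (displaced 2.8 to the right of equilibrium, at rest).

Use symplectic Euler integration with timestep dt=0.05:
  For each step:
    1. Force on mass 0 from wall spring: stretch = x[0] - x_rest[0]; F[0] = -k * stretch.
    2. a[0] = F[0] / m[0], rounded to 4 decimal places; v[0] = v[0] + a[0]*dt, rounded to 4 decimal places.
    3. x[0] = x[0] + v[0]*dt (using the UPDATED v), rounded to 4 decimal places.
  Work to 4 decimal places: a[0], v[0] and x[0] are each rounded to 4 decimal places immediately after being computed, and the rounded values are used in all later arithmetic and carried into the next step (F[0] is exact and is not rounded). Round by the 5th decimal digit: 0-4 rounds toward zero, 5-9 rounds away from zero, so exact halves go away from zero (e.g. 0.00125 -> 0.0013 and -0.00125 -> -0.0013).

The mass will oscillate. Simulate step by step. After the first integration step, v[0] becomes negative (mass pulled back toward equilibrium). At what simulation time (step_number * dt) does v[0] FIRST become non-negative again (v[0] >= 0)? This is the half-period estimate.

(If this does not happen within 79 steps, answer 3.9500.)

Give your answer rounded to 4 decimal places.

Answer: 2.6000

Derivation:
Step 0: x=[6.7000] v=[0.0000]
Step 1: x=[6.6895] v=[-0.2100]
Step 2: x=[6.6685] v=[-0.4192]
Step 3: x=[6.6372] v=[-0.6268]
Step 4: x=[6.5956] v=[-0.8321]
Step 5: x=[6.5439] v=[-1.0343]
Step 6: x=[6.4823] v=[-1.2326]
Step 7: x=[6.4110] v=[-1.4263]
Step 8: x=[6.3303] v=[-1.6146]
Step 9: x=[6.2405] v=[-1.7969]
Step 10: x=[6.1419] v=[-1.9724]
Step 11: x=[6.0349] v=[-2.1405]
Step 12: x=[5.9199] v=[-2.3006]
Step 13: x=[5.7973] v=[-2.4521]
Step 14: x=[5.6676] v=[-2.5944]
Step 15: x=[5.5313] v=[-2.7270]
Step 16: x=[5.3888] v=[-2.8494]
Step 17: x=[5.2407] v=[-2.9611]
Step 18: x=[5.0876] v=[-3.0617]
Step 19: x=[4.9301] v=[-3.1508]
Step 20: x=[4.7687] v=[-3.2281]
Step 21: x=[4.6040] v=[-3.2933]
Step 22: x=[4.4367] v=[-3.3461]
Step 23: x=[4.2674] v=[-3.3864]
Step 24: x=[4.0967] v=[-3.4140]
Step 25: x=[3.9253] v=[-3.4288]
Step 26: x=[3.7538] v=[-3.4307]
Step 27: x=[3.5828] v=[-3.4197]
Step 28: x=[3.4130] v=[-3.3959]
Step 29: x=[3.2450] v=[-3.3594]
Step 30: x=[3.0795] v=[-3.3103]
Step 31: x=[2.9171] v=[-3.2488]
Step 32: x=[2.7583] v=[-3.1751]
Step 33: x=[2.6038] v=[-3.0895]
Step 34: x=[2.4542] v=[-2.9923]
Step 35: x=[2.3100] v=[-2.8839]
Step 36: x=[2.1718] v=[-2.7647]
Step 37: x=[2.0400] v=[-2.6351]
Step 38: x=[1.9152] v=[-2.4956]
Step 39: x=[1.7979] v=[-2.3467]
Step 40: x=[1.6885] v=[-2.1890]
Step 41: x=[1.5873] v=[-2.0231]
Step 42: x=[1.4948] v=[-1.8496]
Step 43: x=[1.4113] v=[-1.6692]
Step 44: x=[1.3372] v=[-1.4825]
Step 45: x=[1.2727] v=[-1.2903]
Step 46: x=[1.2180] v=[-1.0933]
Step 47: x=[1.1734] v=[-0.8922]
Step 48: x=[1.1390] v=[-0.6877]
Step 49: x=[1.1150] v=[-0.4806]
Step 50: x=[1.1014] v=[-0.2717]
Step 51: x=[1.0983] v=[-0.0618]
Step 52: x=[1.1057] v=[0.1483]
First v>=0 after going negative at step 52, time=2.6000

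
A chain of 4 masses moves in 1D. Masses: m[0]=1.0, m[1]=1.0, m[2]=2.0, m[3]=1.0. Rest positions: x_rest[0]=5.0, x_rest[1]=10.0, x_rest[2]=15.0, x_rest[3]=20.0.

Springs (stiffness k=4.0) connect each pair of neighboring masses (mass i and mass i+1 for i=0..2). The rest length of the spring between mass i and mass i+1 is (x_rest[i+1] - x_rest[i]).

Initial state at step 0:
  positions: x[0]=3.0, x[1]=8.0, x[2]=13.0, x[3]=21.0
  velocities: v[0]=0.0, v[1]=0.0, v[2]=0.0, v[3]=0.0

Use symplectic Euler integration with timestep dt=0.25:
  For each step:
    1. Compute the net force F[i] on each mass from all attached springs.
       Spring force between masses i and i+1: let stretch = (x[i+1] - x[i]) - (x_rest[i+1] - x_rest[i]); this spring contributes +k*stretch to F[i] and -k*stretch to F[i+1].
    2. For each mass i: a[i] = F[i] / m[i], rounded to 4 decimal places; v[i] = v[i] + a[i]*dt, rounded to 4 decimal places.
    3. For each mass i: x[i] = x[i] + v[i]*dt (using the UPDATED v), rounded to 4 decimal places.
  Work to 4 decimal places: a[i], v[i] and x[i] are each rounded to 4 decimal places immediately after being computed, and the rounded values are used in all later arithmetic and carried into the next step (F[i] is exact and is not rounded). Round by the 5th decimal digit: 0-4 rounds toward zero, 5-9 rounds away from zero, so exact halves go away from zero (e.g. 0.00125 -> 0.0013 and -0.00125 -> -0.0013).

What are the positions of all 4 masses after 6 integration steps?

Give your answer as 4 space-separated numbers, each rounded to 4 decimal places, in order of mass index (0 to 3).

Answer: 3.9194 9.5215 13.6805 17.1984

Derivation:
Step 0: x=[3.0000 8.0000 13.0000 21.0000] v=[0.0000 0.0000 0.0000 0.0000]
Step 1: x=[3.0000 8.0000 13.3750 20.2500] v=[0.0000 0.0000 1.5000 -3.0000]
Step 2: x=[3.0000 8.0938 13.9375 19.0313] v=[0.0000 0.3750 2.2500 -4.8750]
Step 3: x=[3.0235 8.3750 14.4063 17.7891] v=[0.0938 1.1249 1.8751 -4.9688]
Step 4: x=[3.1348 8.8262 14.5440 16.9512] v=[0.4453 1.8047 0.5509 -3.3516]
Step 5: x=[3.4190 9.2840 14.2679 16.7615] v=[1.1367 1.8311 -1.1044 -0.7588]
Step 6: x=[3.9194 9.5215 13.6805 17.1984] v=[2.0017 0.9500 -2.3496 1.7476]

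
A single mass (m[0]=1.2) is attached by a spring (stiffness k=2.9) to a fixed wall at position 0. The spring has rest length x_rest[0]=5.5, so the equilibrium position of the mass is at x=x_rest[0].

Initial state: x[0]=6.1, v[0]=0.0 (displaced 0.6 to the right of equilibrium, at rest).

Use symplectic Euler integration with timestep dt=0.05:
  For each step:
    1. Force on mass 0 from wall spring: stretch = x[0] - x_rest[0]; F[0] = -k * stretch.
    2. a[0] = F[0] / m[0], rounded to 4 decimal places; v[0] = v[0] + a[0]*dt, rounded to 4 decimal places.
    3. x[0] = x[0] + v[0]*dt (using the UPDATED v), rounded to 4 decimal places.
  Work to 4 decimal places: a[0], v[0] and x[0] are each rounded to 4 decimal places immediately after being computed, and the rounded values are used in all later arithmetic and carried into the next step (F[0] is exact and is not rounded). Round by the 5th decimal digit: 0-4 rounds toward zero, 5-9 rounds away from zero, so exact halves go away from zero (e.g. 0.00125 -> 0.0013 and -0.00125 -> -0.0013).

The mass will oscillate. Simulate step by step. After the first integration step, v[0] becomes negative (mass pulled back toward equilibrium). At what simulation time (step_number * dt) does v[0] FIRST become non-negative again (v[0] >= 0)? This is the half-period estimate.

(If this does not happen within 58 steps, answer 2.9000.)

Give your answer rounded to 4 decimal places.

Step 0: x=[6.1000] v=[0.0000]
Step 1: x=[6.0964] v=[-0.0725]
Step 2: x=[6.0892] v=[-0.1446]
Step 3: x=[6.0784] v=[-0.2158]
Step 4: x=[6.0641] v=[-0.2857]
Step 5: x=[6.0464] v=[-0.3539]
Step 6: x=[6.0254] v=[-0.4199]
Step 7: x=[6.0012] v=[-0.4834]
Step 8: x=[5.9740] v=[-0.5440]
Step 9: x=[5.9439] v=[-0.6013]
Step 10: x=[5.9112] v=[-0.6549]
Step 11: x=[5.8760] v=[-0.7046]
Step 12: x=[5.8385] v=[-0.7500]
Step 13: x=[5.7990] v=[-0.7909]
Step 14: x=[5.7577] v=[-0.8270]
Step 15: x=[5.7148] v=[-0.8581]
Step 16: x=[5.6706] v=[-0.8841]
Step 17: x=[5.6254] v=[-0.9047]
Step 18: x=[5.5794] v=[-0.9199]
Step 19: x=[5.5329] v=[-0.9295]
Step 20: x=[5.4862] v=[-0.9335]
Step 21: x=[5.4396] v=[-0.9318]
Step 22: x=[5.3934] v=[-0.9245]
Step 23: x=[5.3478] v=[-0.9116]
Step 24: x=[5.3031] v=[-0.8932]
Step 25: x=[5.2596] v=[-0.8694]
Step 26: x=[5.2176] v=[-0.8404]
Step 27: x=[5.1773] v=[-0.8063]
Step 28: x=[5.1389] v=[-0.7673]
Step 29: x=[5.1027] v=[-0.7237]
Step 30: x=[5.0689] v=[-0.6757]
Step 31: x=[5.0377] v=[-0.6236]
Step 32: x=[5.0093] v=[-0.5677]
Step 33: x=[4.9839] v=[-0.5084]
Step 34: x=[4.9616] v=[-0.4460]
Step 35: x=[4.9426] v=[-0.3809]
Step 36: x=[4.9269] v=[-0.3135]
Step 37: x=[4.9147] v=[-0.2443]
Step 38: x=[4.9060] v=[-0.1736]
Step 39: x=[4.9009] v=[-0.1018]
Step 40: x=[4.8994] v=[-0.0294]
Step 41: x=[4.9016] v=[0.0432]
First v>=0 after going negative at step 41, time=2.0500

Answer: 2.0500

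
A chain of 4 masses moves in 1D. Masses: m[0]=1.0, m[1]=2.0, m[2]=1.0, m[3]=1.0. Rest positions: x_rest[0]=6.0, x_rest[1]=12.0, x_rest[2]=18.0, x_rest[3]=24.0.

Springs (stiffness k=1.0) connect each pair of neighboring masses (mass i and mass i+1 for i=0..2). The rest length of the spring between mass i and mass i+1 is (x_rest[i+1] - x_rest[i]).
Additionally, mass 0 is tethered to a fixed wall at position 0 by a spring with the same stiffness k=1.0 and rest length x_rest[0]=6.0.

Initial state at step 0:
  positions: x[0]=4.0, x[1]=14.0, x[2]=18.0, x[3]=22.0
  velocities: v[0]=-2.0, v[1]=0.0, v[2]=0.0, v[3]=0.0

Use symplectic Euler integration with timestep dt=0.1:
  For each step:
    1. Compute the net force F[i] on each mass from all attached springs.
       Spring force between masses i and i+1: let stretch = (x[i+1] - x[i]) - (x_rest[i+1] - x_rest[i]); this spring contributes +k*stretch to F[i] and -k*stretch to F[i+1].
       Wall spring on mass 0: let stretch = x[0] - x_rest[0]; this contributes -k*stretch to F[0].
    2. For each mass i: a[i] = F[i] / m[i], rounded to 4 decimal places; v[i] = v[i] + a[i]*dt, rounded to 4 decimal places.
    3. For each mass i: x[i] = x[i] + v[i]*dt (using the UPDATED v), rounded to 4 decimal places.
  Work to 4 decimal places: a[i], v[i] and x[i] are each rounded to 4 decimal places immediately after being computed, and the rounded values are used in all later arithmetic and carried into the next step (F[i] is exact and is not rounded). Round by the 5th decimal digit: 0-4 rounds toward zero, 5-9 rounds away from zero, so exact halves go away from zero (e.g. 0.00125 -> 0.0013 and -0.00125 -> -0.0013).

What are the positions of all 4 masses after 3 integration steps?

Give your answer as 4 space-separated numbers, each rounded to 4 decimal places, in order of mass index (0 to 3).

Step 0: x=[4.0000 14.0000 18.0000 22.0000] v=[-2.0000 0.0000 0.0000 0.0000]
Step 1: x=[3.8600 13.9700 18.0000 22.0200] v=[-1.4000 -0.3000 0.0000 0.2000]
Step 2: x=[3.7825 13.9096 17.9999 22.0598] v=[-0.7750 -0.6040 -0.0010 0.3980]
Step 3: x=[3.7685 13.8190 17.9995 22.1190] v=[-0.1405 -0.9058 -0.0040 0.5920]

Answer: 3.7685 13.8190 17.9995 22.1190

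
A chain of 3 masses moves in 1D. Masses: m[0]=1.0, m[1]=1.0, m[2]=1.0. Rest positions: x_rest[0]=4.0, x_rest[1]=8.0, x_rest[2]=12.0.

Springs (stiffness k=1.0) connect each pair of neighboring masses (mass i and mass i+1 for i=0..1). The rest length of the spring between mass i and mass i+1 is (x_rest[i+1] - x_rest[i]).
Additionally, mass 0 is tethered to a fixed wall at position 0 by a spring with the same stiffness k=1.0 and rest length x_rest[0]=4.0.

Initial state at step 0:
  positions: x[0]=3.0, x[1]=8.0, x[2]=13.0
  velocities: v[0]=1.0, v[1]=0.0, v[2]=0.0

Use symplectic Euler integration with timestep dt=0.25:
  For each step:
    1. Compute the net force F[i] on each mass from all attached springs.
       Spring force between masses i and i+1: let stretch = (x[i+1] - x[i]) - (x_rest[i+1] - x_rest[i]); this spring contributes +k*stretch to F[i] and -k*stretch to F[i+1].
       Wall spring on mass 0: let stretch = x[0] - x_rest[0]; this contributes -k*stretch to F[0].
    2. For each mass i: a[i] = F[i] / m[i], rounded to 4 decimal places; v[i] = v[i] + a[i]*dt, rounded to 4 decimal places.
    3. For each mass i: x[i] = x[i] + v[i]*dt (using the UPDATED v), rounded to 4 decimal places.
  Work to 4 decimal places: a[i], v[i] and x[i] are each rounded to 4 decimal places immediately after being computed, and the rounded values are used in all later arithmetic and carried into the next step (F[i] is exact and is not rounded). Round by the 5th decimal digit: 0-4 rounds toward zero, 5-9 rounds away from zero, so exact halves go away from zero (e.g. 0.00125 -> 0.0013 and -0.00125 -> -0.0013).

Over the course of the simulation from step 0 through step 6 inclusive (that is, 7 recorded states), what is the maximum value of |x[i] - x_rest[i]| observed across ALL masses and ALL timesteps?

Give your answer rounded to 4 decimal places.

Answer: 1.3512

Derivation:
Step 0: x=[3.0000 8.0000 13.0000] v=[1.0000 0.0000 0.0000]
Step 1: x=[3.3750 8.0000 12.9375] v=[1.5000 0.0000 -0.2500]
Step 2: x=[3.8281 8.0195 12.8164] v=[1.8125 0.0781 -0.4844]
Step 3: x=[4.3039 8.0769 12.6455] v=[1.9033 0.2295 -0.6836]
Step 4: x=[4.7466 8.1840 12.4391] v=[1.7706 0.4284 -0.8258]
Step 5: x=[5.1074 8.3422 12.2167] v=[1.4433 0.6328 -0.8896]
Step 6: x=[5.3512 8.5404 12.0022] v=[0.9752 0.7927 -0.8582]
Max displacement = 1.3512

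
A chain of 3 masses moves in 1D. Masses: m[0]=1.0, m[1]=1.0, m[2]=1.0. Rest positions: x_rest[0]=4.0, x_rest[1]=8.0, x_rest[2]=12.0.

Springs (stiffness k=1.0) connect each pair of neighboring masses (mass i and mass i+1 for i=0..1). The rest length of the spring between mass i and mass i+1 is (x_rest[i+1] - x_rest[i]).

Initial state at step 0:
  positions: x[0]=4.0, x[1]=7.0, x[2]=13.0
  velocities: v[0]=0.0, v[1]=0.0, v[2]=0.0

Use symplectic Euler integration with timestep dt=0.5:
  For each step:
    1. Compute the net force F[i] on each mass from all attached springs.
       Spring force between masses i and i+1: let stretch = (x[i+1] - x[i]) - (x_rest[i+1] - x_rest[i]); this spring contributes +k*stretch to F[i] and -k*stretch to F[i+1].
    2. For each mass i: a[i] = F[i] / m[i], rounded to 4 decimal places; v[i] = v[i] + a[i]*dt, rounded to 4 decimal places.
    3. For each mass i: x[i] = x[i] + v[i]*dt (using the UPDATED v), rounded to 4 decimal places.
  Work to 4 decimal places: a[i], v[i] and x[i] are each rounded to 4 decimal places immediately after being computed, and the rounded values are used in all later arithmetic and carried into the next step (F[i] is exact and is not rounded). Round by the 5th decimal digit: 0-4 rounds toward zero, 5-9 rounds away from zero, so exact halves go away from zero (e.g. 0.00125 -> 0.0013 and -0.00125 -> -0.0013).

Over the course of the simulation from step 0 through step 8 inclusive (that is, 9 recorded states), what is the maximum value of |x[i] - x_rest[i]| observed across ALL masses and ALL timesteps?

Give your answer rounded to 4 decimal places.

Answer: 1.1094

Derivation:
Step 0: x=[4.0000 7.0000 13.0000] v=[0.0000 0.0000 0.0000]
Step 1: x=[3.7500 7.7500 12.5000] v=[-0.5000 1.5000 -1.0000]
Step 2: x=[3.5000 8.6875 11.8125] v=[-0.5000 1.8750 -1.3750]
Step 3: x=[3.5469 9.1094 11.3438] v=[0.0938 0.8438 -0.9375]
Step 4: x=[3.9845 8.6993 11.3165] v=[0.8751 -0.8203 -0.0547]
Step 5: x=[4.6008 7.7648 11.6349] v=[1.2325 -1.8691 0.6367]
Step 6: x=[5.0081 7.0068 11.9858] v=[0.8145 -1.5161 0.7017]
Step 7: x=[4.9150 6.9938 12.0919] v=[-0.1862 -0.0260 0.2122]
Step 8: x=[4.3416 7.7357 11.9235] v=[-1.1468 1.4837 -0.3369]
Max displacement = 1.1094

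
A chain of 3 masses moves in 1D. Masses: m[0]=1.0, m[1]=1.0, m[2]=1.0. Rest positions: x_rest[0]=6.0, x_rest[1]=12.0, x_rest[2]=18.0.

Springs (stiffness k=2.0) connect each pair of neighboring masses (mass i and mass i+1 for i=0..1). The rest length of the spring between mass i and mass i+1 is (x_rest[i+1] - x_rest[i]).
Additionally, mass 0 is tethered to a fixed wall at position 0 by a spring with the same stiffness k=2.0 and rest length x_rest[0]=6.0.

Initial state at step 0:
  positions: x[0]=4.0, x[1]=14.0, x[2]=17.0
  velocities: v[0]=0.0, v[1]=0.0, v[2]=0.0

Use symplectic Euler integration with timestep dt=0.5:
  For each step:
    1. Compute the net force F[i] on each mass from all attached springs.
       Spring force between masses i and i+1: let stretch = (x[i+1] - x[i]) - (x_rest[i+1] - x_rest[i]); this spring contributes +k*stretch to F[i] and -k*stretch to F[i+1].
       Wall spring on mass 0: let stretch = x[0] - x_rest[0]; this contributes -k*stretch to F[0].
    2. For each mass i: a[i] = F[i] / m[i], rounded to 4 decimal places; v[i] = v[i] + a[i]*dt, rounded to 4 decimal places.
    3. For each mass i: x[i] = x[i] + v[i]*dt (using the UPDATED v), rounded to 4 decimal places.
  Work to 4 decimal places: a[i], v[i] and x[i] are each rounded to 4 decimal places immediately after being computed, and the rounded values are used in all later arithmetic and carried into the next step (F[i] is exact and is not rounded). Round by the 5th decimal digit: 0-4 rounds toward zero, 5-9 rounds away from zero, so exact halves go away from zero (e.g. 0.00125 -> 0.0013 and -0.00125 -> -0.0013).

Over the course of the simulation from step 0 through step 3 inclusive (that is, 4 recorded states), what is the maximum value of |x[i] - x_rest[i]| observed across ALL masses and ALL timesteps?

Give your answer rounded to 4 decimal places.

Answer: 2.7500

Derivation:
Step 0: x=[4.0000 14.0000 17.0000] v=[0.0000 0.0000 0.0000]
Step 1: x=[7.0000 10.5000 18.5000] v=[6.0000 -7.0000 3.0000]
Step 2: x=[8.2500 9.2500 19.0000] v=[2.5000 -2.5000 1.0000]
Step 3: x=[5.8750 12.3750 17.6250] v=[-4.7500 6.2500 -2.7500]
Max displacement = 2.7500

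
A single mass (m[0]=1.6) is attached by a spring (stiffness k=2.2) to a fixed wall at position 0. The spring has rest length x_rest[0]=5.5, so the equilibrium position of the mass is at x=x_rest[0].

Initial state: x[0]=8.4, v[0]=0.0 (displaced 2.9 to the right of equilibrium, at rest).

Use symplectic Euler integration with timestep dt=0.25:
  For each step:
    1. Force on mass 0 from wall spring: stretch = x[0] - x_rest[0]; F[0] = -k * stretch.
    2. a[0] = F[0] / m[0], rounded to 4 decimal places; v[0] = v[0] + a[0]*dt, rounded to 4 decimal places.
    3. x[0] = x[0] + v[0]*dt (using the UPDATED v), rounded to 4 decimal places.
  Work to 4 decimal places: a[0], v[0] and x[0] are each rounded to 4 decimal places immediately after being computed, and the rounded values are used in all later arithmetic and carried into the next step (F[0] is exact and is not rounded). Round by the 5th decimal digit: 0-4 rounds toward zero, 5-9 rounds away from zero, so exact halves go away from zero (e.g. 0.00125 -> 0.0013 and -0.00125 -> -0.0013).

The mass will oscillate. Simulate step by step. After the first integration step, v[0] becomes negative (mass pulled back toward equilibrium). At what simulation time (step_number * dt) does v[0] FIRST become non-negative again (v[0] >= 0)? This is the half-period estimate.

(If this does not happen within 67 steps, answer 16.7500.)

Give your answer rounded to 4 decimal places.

Answer: 2.7500

Derivation:
Step 0: x=[8.4000] v=[0.0000]
Step 1: x=[8.1508] v=[-0.9969]
Step 2: x=[7.6738] v=[-1.9081]
Step 3: x=[7.0100] v=[-2.6554]
Step 4: x=[6.2164] v=[-3.1745]
Step 5: x=[5.3612] v=[-3.4208]
Step 6: x=[4.5179] v=[-3.3731]
Step 7: x=[3.7590] v=[-3.0355]
Step 8: x=[3.1498] v=[-2.4370]
Step 9: x=[2.7425] v=[-1.6291]
Step 10: x=[2.5722] v=[-0.6812]
Step 11: x=[2.6535] v=[0.3252]
First v>=0 after going negative at step 11, time=2.7500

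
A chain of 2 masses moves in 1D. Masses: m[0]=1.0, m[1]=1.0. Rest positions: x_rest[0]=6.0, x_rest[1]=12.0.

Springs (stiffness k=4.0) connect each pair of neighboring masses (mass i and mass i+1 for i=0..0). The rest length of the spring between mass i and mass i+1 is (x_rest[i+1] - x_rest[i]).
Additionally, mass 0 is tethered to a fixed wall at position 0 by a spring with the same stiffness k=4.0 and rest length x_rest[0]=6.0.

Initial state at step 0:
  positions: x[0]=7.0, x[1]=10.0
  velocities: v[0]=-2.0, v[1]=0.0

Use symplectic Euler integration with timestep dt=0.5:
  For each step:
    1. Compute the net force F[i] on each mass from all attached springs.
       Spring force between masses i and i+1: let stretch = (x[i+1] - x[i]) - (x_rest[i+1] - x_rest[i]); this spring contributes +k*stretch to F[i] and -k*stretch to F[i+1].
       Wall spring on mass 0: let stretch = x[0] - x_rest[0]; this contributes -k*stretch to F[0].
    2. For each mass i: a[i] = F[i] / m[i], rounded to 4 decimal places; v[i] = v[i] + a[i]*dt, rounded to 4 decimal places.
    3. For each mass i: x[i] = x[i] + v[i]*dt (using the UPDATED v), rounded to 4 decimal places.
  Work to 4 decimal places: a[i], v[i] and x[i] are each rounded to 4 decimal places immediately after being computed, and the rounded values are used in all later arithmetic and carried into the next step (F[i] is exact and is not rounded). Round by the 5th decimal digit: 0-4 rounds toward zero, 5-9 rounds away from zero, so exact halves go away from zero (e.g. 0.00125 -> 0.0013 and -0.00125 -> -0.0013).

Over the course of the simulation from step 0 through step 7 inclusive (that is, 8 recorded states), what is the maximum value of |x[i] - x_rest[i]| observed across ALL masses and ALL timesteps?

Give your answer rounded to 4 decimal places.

Step 0: x=[7.0000 10.0000] v=[-2.0000 0.0000]
Step 1: x=[2.0000 13.0000] v=[-10.0000 6.0000]
Step 2: x=[6.0000 11.0000] v=[8.0000 -4.0000]
Step 3: x=[9.0000 10.0000] v=[6.0000 -2.0000]
Step 4: x=[4.0000 14.0000] v=[-10.0000 8.0000]
Step 5: x=[5.0000 14.0000] v=[2.0000 0.0000]
Step 6: x=[10.0000 11.0000] v=[10.0000 -6.0000]
Step 7: x=[6.0000 13.0000] v=[-8.0000 4.0000]
Max displacement = 4.0000

Answer: 4.0000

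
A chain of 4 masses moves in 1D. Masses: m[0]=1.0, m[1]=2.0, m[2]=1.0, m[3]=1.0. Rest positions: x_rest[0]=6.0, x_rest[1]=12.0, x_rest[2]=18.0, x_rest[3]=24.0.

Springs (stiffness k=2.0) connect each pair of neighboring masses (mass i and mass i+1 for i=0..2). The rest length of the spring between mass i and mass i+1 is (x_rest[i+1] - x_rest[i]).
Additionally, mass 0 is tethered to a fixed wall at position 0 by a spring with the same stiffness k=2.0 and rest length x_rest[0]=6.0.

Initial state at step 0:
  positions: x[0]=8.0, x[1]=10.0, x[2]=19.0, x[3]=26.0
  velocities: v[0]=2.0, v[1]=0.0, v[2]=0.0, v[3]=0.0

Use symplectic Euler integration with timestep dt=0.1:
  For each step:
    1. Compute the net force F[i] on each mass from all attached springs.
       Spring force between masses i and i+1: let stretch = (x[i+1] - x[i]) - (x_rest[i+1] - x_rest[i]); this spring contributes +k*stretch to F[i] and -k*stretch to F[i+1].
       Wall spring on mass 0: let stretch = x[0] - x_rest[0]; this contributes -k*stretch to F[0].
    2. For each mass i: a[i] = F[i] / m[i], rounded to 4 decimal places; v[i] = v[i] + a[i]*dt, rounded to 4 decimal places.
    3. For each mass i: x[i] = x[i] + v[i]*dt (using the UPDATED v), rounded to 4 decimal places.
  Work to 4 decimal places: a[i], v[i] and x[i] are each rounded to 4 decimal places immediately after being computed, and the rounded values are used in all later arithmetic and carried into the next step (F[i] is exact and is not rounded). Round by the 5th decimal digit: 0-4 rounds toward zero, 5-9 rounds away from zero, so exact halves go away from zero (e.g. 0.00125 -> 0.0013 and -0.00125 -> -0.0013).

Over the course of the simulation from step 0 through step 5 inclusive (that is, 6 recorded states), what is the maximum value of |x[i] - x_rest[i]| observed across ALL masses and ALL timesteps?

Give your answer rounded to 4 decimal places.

Step 0: x=[8.0000 10.0000 19.0000 26.0000] v=[2.0000 0.0000 0.0000 0.0000]
Step 1: x=[8.0800 10.0700 18.9600 25.9800] v=[0.8000 0.7000 -0.4000 -0.2000]
Step 2: x=[8.0382 10.2090 18.8826 25.9396] v=[-0.4180 1.3900 -0.7740 -0.4040]
Step 3: x=[7.8791 10.4130 18.7729 25.8781] v=[-1.5915 2.0403 -1.0973 -0.6154]
Step 4: x=[7.6131 10.6753 18.6381 25.7945] v=[-2.6605 2.6229 -1.3482 -0.8364]
Step 5: x=[7.2560 10.9866 18.4872 25.6877] v=[-3.5707 3.1130 -1.5095 -1.0677]
Max displacement = 2.0800

Answer: 2.0800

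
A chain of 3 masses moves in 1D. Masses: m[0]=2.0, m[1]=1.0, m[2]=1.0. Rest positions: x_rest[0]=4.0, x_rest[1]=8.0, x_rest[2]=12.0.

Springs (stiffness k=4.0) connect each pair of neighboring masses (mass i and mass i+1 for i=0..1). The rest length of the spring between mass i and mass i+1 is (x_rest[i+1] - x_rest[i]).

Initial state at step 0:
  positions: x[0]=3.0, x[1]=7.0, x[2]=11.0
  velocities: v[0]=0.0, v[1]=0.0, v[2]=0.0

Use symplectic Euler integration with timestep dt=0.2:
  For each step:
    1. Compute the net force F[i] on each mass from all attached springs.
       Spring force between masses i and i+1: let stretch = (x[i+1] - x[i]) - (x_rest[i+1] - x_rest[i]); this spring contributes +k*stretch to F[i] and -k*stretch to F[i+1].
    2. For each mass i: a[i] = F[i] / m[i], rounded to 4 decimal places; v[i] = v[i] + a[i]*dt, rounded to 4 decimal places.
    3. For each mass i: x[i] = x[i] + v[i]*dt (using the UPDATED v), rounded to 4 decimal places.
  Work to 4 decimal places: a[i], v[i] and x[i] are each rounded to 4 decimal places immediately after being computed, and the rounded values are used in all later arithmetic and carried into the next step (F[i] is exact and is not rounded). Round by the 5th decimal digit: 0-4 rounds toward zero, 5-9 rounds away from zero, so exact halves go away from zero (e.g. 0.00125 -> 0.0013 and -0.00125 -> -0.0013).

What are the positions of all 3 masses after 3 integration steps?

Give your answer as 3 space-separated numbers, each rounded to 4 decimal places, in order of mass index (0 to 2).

Answer: 3.0000 7.0000 11.0000

Derivation:
Step 0: x=[3.0000 7.0000 11.0000] v=[0.0000 0.0000 0.0000]
Step 1: x=[3.0000 7.0000 11.0000] v=[0.0000 0.0000 0.0000]
Step 2: x=[3.0000 7.0000 11.0000] v=[0.0000 0.0000 0.0000]
Step 3: x=[3.0000 7.0000 11.0000] v=[0.0000 0.0000 0.0000]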